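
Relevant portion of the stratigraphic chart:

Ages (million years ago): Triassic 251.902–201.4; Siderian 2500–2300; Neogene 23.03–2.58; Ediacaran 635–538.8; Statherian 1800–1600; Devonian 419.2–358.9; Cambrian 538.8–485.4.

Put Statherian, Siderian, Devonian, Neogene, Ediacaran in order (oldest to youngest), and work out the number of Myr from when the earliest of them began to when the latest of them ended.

Siderian, Statherian, Ediacaran, Devonian, Neogene; total span 2497.42 Myr

Start ages (Ma): Siderian 2500, Statherian 1800, Ediacaran 635, Devonian 419.2, Neogene 23.03.
Ordered oldest to youngest: Siderian, Statherian, Ediacaran, Devonian, Neogene.
Span = 2500 − 2.58 = 2497.42 Myr.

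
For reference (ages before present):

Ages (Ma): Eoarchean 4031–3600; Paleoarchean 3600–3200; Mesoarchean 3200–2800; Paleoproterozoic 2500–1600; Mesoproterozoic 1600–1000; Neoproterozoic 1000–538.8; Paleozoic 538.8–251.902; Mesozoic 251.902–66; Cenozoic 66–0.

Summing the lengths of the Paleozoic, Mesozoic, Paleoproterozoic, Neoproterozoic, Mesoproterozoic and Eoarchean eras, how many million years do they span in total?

Each duration: Paleozoic = 286.898; Mesozoic = 185.902; Paleoproterozoic = 900; Neoproterozoic = 461.2; Mesoproterozoic = 600; Eoarchean = 431.
Sum: 286.898 + 185.902 + 900 + 461.2 + 600 + 431 = 2865 Myr.

2865 million years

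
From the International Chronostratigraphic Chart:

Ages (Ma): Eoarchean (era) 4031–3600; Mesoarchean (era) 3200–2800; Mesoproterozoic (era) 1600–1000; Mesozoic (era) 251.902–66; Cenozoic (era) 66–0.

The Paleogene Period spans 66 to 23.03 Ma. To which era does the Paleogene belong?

Cenozoic

The Paleogene (66–23.03 Ma) lies entirely within 66–0 Ma, the Cenozoic Era.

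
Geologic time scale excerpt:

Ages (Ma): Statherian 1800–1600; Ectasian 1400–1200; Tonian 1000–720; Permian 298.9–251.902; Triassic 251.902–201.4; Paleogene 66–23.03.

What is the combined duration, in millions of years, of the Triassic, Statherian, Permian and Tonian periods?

577.5 million years

Duration is start − end for each: (251.902 − 201.4) + (1800 − 1600) + (298.9 − 251.902) + (1000 − 720).
That is 50.502 + 200 + 46.998 + 280, which totals 577.5 million years.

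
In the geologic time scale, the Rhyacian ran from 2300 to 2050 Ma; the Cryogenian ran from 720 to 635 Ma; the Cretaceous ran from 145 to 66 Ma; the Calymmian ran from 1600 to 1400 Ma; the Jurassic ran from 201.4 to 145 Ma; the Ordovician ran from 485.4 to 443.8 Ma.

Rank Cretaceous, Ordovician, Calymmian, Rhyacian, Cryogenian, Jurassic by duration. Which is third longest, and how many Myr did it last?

Durations: Cretaceous 79; Ordovician 41.6; Calymmian 200; Rhyacian 250; Cryogenian 85; Jurassic 56.4 Myr.
Sorted longest-first: Rhyacian (250), Calymmian (200), Cryogenian (85), Cretaceous (79), Jurassic (56.4), Ordovician (41.6).
The third longest is Cryogenian at 85 Myr.

Cryogenian, 85 million years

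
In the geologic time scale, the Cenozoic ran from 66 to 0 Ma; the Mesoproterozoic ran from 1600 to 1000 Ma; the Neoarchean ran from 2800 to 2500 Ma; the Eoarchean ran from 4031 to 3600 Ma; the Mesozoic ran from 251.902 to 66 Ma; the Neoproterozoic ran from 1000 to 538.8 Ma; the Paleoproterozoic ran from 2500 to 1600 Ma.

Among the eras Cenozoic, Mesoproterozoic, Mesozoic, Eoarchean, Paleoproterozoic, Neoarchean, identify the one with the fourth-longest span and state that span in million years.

Start − end for each: Cenozoic 66 − 0 = 66; Mesoproterozoic 1600 − 1000 = 600; Mesozoic 251.902 − 66 = 185.902; Eoarchean 4031 − 3600 = 431; Paleoproterozoic 2500 − 1600 = 900; Neoarchean 2800 − 2500 = 300.
Ranking these from longest: Paleoproterozoic > Mesoproterozoic > Eoarchean > Neoarchean > Mesozoic > Cenozoic.
Position 4 in that ranking is Neoarchean, which lasted 300 Myr.

Neoarchean, 300 million years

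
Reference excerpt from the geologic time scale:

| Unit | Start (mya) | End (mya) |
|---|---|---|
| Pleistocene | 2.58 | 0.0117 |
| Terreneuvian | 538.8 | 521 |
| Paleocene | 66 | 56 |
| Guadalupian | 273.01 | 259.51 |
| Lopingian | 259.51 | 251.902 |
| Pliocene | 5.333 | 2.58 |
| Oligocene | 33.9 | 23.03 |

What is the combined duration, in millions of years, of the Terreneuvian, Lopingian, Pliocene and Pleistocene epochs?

Duration is start − end for each: (538.8 − 521) + (259.51 − 251.902) + (5.333 − 2.58) + (2.58 − 0.0117).
That is 17.8 + 7.608 + 2.753 + 2.5683, which totals 30.7293 million years.

30.7293 million years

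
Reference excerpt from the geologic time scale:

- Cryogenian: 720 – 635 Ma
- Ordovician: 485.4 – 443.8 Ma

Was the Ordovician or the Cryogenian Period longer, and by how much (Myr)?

Ordovician: 485.4 − 443.8 = 41.6 Myr.
Cryogenian: 720 − 635 = 85 Myr.
Difference: 85 − 41.6 = 43.4 Myr, so the Cryogenian was longer.

Cryogenian, by 43.4 million years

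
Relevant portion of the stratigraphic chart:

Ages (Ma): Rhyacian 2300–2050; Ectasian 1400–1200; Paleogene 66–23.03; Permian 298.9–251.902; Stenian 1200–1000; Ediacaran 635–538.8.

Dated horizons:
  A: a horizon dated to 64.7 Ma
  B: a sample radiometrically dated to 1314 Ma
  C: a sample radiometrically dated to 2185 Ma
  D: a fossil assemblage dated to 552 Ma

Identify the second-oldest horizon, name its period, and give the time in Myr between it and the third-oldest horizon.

Larger Ma means older, so oldest first: C 2185 > B 1314 > D 552 > A 64.7.
Counting 2 along gives B (1314 Ma); the excerpt puts that inside the Ectasian, 1400–1200 Ma.
Next in line is D (552 Ma), and 1314 − 552 = 762 Myr.

B, in the Ectasian; 762 million years to D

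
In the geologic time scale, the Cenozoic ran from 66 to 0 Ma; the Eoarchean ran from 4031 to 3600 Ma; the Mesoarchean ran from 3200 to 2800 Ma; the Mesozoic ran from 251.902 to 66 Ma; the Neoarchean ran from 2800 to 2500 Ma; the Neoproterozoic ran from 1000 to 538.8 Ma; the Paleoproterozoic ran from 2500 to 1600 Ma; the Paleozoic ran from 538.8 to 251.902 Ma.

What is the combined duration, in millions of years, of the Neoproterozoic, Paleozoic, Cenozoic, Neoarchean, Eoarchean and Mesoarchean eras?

Each duration: Neoproterozoic = 461.2; Paleozoic = 286.898; Cenozoic = 66; Neoarchean = 300; Eoarchean = 431; Mesoarchean = 400.
Sum: 461.2 + 286.898 + 66 + 300 + 431 + 400 = 1945.098 Myr.

1945.098 million years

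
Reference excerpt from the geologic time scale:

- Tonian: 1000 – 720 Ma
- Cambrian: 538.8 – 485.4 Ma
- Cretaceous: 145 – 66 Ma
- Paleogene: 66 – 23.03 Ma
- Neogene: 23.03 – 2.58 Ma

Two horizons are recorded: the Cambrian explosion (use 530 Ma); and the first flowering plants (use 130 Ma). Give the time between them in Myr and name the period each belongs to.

Elapsed time: 530 − 130 = 400 Myr.
530 Ma lies within 538.8–485.4 Ma: Cambrian.
130 Ma lies within 145–66 Ma: Cretaceous.

400 million years apart; the first in the Cambrian, the second in the Cretaceous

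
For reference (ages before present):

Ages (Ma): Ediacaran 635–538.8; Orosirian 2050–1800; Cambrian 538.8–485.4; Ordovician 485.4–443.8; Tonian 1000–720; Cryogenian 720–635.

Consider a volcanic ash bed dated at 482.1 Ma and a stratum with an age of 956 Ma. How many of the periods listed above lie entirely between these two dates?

3

The older date is 956 Ma and the younger is 482.1 Ma.
Periods with start < 956 and end > 482.1 Ma: Cryogenian (720–635), Ediacaran (635–538.8), Cambrian (538.8–485.4).
That is 3 complete periods.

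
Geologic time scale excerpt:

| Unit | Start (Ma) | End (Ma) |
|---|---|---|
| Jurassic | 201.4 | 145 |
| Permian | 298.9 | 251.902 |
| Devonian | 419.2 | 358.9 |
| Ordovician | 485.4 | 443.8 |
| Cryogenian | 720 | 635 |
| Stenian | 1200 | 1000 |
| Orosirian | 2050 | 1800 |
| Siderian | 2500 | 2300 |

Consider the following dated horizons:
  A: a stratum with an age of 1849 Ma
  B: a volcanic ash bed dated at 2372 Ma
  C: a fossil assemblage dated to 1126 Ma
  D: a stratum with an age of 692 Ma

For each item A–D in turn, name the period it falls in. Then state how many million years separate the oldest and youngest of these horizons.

A — Orosirian; B — Siderian; C — Stenian; D — Cryogenian; span 1680 million years

Match each age against the start–end ranges in the excerpt: A = 1849 Ma → Orosirian (2050–1800); B = 2372 Ma → Siderian (2500–2300); C = 1126 Ma → Stenian (1200–1000); D = 692 Ma → Cryogenian (720–635).
The largest age is 2372 Ma and the smallest is 692 Ma; their difference is 1680 Myr.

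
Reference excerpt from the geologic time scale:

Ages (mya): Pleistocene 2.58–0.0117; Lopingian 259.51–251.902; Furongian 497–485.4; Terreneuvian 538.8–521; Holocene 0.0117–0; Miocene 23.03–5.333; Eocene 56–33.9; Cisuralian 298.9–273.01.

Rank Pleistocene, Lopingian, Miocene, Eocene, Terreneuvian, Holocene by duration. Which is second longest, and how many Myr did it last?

Terreneuvian, 17.8 million years

Durations: Pleistocene 2.5683; Lopingian 7.608; Miocene 17.697; Eocene 22.1; Terreneuvian 17.8; Holocene 0.0117 Myr.
Sorted longest-first: Eocene (22.1), Terreneuvian (17.8), Miocene (17.697), Lopingian (7.608), Pleistocene (2.5683), Holocene (0.0117).
The second longest is Terreneuvian at 17.8 Myr.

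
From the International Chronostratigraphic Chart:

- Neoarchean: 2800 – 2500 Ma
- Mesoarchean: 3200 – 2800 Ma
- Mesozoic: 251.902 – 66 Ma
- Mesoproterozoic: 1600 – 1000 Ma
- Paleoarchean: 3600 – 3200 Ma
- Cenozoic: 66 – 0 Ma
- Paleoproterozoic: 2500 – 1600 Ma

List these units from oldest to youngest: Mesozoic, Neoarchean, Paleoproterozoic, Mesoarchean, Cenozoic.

Mesoarchean → Neoarchean → Paleoproterozoic → Mesozoic → Cenozoic

Read off each span (Ma): Mesozoic 251.902–66; Neoarchean 2800–2500; Paleoproterozoic 2500–1600; Mesoarchean 3200–2800; Cenozoic 66–0.
Larger Ma is older, so oldest→youngest is Mesoarchean, Neoarchean, Paleoproterozoic, Mesozoic, Cenozoic.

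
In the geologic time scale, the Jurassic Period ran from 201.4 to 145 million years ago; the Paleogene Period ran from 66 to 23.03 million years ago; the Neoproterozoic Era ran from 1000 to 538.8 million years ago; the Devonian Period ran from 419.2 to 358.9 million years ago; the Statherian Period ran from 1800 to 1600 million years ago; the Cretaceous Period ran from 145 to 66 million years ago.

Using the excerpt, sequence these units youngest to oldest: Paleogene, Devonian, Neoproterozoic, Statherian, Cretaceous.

The oldest of these is Statherian (starts 1800 Ma) and the youngest is Paleogene (ends 23.03 Ma).
In between, by decreasing start age: Neoproterozoic (1000), Devonian (419.2), Cretaceous (145).
Listing youngest first means reversing that sequence.

Paleogene, then Cretaceous, then Devonian, then Neoproterozoic, then Statherian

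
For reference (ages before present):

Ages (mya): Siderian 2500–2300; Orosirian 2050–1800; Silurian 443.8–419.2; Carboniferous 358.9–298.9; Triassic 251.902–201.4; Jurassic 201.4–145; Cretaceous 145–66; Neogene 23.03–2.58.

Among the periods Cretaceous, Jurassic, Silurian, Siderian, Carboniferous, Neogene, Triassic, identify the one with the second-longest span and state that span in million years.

Durations: Cretaceous 79; Jurassic 56.4; Silurian 24.6; Siderian 200; Carboniferous 60; Neogene 20.45; Triassic 50.502 Myr.
Sorted longest-first: Siderian (200), Cretaceous (79), Carboniferous (60), Jurassic (56.4), Triassic (50.502), Silurian (24.6), Neogene (20.45).
The second longest is Cretaceous at 79 Myr.

Cretaceous, 79 million years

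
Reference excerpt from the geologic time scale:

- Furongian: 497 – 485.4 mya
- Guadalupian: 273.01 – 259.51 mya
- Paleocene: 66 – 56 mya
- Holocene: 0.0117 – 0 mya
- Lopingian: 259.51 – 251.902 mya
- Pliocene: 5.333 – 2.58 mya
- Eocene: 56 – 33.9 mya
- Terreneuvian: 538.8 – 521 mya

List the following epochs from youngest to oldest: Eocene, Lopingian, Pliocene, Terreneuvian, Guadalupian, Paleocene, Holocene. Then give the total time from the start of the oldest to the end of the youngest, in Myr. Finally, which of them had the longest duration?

Holocene → Pliocene → Eocene → Paleocene → Lopingian → Guadalupian → Terreneuvian; total span 538.8 Myr; longest is Eocene

From the excerpt: Eocene 56–33.9; Lopingian 259.51–251.902; Pliocene 5.333–2.58; Terreneuvian 538.8–521; Guadalupian 273.01–259.51; Paleocene 66–56; Holocene 0.0117–0 (Ma).
Larger Ma is earlier, so the oldest is Terreneuvian and the youngest is Holocene; youngest to oldest: Holocene, Pliocene, Eocene, Paleocene, Lopingian, Guadalupian, Terreneuvian.
Oldest start 538.8 minus youngest end 0 gives 538.8 Myr overall.
Individual lengths (start − end): Holocene 0.0117; Eocene 22.1; Paleocene 10; Terreneuvian 17.8; Lopingian 7.608; Pliocene 2.753; Guadalupian 13.5. The largest is Eocene at 22.1 Myr.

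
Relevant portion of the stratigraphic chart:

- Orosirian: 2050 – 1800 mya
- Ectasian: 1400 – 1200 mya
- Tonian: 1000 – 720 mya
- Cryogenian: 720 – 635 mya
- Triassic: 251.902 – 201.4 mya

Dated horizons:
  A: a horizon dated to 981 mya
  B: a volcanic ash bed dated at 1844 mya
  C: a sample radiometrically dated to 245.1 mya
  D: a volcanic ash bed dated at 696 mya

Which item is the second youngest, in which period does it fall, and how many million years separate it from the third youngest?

D, in the Cryogenian; 285 million years to A

Smaller Ma means younger, so youngest first: C 245.1 < D 696 < A 981 < B 1844.
Counting 2 along gives D (696 Ma); the excerpt puts that inside the Cryogenian, 720–635 Ma.
Next in line is A (981 Ma), and 981 − 696 = 285 Myr.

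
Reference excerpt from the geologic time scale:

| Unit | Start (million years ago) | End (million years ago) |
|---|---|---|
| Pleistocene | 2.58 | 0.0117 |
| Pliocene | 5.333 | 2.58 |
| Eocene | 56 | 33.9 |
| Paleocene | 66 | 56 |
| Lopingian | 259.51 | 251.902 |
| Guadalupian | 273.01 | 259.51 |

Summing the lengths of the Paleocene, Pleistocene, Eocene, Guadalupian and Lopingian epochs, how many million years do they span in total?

Duration is start − end for each: (66 − 56) + (2.58 − 0.0117) + (56 − 33.9) + (273.01 − 259.51) + (259.51 − 251.902).
That is 10 + 2.5683 + 22.1 + 13.5 + 7.608, which totals 55.7763 million years.

55.7763 million years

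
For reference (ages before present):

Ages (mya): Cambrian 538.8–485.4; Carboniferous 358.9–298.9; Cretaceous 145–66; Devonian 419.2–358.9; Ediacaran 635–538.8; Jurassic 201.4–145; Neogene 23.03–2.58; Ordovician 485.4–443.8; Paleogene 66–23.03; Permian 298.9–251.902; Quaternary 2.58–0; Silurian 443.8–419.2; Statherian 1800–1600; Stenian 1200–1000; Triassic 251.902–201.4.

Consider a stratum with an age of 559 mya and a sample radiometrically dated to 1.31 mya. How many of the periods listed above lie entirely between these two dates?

11

559 Ma sits inside the Ediacaran (635–538.8) and 1.31 Ma inside the Quaternary (2.58–0); neither of those is wholly between the two dates.
The listed periods lying completely between them are Cambrian, Ordovician, Silurian, Devonian, Carboniferous, Permian, Triassic, Jurassic, Cretaceous, Paleogene, Neogene — 11 in all.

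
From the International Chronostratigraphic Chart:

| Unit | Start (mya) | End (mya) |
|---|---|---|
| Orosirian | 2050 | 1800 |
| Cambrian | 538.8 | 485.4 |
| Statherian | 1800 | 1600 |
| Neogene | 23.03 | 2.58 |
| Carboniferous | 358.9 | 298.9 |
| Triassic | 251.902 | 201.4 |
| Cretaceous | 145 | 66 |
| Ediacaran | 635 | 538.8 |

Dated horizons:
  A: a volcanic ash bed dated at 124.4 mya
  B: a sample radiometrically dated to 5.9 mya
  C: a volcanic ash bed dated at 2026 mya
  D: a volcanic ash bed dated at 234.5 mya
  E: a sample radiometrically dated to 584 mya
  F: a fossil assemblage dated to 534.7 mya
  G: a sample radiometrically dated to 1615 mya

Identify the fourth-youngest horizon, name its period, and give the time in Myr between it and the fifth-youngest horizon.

F, in the Cambrian; 49.3 million years to E

Sorted youngest-first by Ma: B (5.9), A (124.4), D (234.5), F (534.7), E (584), G (1615), C (2026).
The fourth youngest is F at 534.7 Ma, which lies in 538.8–485.4 Ma: the Cambrian.
The fifth youngest is E at 584 Ma; separation = |534.7 − 584| = 49.3 Myr.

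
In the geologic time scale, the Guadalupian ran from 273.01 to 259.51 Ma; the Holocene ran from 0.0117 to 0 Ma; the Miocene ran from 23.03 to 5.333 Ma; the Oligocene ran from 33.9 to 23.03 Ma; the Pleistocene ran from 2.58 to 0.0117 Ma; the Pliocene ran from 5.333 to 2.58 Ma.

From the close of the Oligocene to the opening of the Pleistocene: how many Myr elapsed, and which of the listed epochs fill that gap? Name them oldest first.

The Oligocene closes at 23.03 Ma and the Pleistocene opens at 2.58 Ma, so the interval is 23.03 − 2.58 = 20.45 Myr.
An epoch fits inside if it starts at or after 23.03 Ma and ends at or before 2.58 Ma; oldest first that gives Miocene, Pliocene.

20.45 million years; Miocene, Pliocene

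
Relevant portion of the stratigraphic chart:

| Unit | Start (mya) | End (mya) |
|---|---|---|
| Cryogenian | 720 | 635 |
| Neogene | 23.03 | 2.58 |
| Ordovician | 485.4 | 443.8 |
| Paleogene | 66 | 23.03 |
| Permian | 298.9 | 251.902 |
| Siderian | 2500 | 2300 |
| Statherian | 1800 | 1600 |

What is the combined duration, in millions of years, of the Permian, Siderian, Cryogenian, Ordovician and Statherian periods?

Duration is start − end for each: (298.9 − 251.902) + (2500 − 2300) + (720 − 635) + (485.4 − 443.8) + (1800 − 1600).
That is 46.998 + 200 + 85 + 41.6 + 200, which totals 573.598 million years.

573.598 million years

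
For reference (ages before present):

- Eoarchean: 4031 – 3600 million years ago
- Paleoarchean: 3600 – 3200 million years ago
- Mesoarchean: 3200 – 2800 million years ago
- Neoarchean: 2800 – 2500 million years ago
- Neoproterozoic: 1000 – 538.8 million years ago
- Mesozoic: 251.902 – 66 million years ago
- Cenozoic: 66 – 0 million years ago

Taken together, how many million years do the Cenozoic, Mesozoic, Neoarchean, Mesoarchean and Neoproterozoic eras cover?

1413.102 million years

Duration is start − end for each: (66 − 0) + (251.902 − 66) + (2800 − 2500) + (3200 − 2800) + (1000 − 538.8).
That is 66 + 185.902 + 300 + 400 + 461.2, which totals 1413.102 million years.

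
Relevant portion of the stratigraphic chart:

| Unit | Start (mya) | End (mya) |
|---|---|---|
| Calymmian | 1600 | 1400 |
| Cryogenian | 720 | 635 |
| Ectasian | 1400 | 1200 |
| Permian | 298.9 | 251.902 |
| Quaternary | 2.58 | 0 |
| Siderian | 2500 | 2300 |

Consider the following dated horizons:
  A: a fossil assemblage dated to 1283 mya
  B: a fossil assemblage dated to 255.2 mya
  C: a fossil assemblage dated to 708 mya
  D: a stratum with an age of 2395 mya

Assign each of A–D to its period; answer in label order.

A — Ectasian; B — Permian; C — Cryogenian; D — Siderian

Match each age against the start–end ranges in the excerpt: A = 1283 Ma → Ectasian (1400–1200); B = 255.2 Ma → Permian (298.9–251.902); C = 708 Ma → Cryogenian (720–635); D = 2395 Ma → Siderian (2500–2300).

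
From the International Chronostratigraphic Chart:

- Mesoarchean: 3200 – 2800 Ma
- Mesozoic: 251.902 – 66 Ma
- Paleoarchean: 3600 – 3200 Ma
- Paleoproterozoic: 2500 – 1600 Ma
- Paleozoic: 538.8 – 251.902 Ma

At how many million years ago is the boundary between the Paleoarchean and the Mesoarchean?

The Paleoarchean ends and the Mesoarchean begins at 3200 Ma.

3200 Ma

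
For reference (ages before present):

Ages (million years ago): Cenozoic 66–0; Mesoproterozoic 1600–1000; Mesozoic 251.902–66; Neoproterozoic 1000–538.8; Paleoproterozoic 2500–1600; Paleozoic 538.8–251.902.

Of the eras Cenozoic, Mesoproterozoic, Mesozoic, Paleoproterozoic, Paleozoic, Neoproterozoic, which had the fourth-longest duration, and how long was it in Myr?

Durations: Cenozoic 66; Mesoproterozoic 600; Mesozoic 185.902; Paleoproterozoic 900; Paleozoic 286.898; Neoproterozoic 461.2 Myr.
Sorted longest-first: Paleoproterozoic (900), Mesoproterozoic (600), Neoproterozoic (461.2), Paleozoic (286.898), Mesozoic (185.902), Cenozoic (66).
The fourth longest is Paleozoic at 286.898 Myr.

Paleozoic, 286.898 million years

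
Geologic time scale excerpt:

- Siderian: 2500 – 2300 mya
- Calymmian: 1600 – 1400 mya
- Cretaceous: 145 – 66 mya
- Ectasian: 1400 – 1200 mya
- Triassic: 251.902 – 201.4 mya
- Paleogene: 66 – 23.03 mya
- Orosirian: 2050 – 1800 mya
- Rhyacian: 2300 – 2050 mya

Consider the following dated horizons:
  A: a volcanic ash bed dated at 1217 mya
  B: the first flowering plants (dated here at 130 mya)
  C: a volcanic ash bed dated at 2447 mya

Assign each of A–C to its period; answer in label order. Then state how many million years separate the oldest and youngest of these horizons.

A: 1217 Ma lies in 1400–1200 Ma, so Ectasian.
B: 130 Ma lies in 145–66 Ma, so Cretaceous.
C: 2447 Ma lies in 2500–2300 Ma, so Siderian.
Oldest = 2447 Ma, youngest = 130 Ma → span 2317 Myr.

A — Ectasian; B — Cretaceous; C — Siderian; span 2317 million years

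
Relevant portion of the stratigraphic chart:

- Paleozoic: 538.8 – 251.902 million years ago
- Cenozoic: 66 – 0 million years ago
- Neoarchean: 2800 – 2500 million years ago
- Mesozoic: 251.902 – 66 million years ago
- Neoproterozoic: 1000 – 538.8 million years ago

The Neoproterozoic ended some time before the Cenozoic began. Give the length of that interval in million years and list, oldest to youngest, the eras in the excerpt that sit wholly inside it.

472.8 million years; Paleozoic, Mesozoic

End of Neoproterozoic = 538.8 Ma; start of Cenozoic = 66 Ma.
Gap = 538.8 − 66 = 472.8 Myr.
Eras wholly inside 538.8–66 Ma: Paleozoic (538.8–251.902), Mesozoic (251.902–66).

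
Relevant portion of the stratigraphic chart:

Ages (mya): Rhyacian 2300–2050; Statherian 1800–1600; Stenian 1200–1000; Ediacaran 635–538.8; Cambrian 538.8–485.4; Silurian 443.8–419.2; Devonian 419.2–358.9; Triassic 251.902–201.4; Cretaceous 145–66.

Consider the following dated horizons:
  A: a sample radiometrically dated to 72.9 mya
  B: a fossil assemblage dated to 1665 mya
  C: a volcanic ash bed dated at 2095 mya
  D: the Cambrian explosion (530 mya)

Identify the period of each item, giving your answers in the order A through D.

A — Cretaceous; B — Statherian; C — Rhyacian; D — Cambrian

A: 72.9 Ma lies in 145–66 Ma, so Cretaceous.
B: 1665 Ma lies in 1800–1600 Ma, so Statherian.
C: 2095 Ma lies in 2300–2050 Ma, so Rhyacian.
D: 530 Ma lies in 538.8–485.4 Ma, so Cambrian.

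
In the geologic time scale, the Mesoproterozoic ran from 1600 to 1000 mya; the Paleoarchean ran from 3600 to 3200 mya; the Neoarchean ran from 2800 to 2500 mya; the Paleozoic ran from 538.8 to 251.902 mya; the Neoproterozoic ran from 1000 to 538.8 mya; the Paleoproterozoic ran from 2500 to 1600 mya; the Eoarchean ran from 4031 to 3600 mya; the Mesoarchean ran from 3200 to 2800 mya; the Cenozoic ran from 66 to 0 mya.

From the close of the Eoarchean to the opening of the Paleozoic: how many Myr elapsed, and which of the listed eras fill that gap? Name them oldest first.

The Eoarchean closes at 3600 Ma and the Paleozoic opens at 538.8 Ma, so the interval is 3600 − 538.8 = 3061.2 Myr.
An era fits inside if it starts at or after 3600 Ma and ends at or before 538.8 Ma; oldest first that gives Paleoarchean, Mesoarchean, Neoarchean, Paleoproterozoic, Mesoproterozoic, Neoproterozoic.

3061.2 million years; Paleoarchean, Mesoarchean, Neoarchean, Paleoproterozoic, Mesoproterozoic, Neoproterozoic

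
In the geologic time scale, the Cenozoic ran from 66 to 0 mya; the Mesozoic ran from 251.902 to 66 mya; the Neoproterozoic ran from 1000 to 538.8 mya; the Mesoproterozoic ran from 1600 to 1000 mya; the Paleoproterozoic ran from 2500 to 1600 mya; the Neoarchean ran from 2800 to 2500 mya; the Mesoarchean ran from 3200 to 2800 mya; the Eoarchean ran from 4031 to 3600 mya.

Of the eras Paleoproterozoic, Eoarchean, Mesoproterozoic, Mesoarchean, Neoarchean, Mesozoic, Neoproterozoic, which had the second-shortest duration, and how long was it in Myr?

Start − end for each: Paleoproterozoic 2500 − 1600 = 900; Eoarchean 4031 − 3600 = 431; Mesoproterozoic 1600 − 1000 = 600; Mesoarchean 3200 − 2800 = 400; Neoarchean 2800 − 2500 = 300; Mesozoic 251.902 − 66 = 185.902; Neoproterozoic 1000 − 538.8 = 461.2.
Ranking these from shortest: Mesozoic < Neoarchean < Mesoarchean < Eoarchean < Neoproterozoic < Mesoproterozoic < Paleoproterozoic.
Position 2 in that ranking is Neoarchean, which lasted 300 Myr.

Neoarchean, 300 million years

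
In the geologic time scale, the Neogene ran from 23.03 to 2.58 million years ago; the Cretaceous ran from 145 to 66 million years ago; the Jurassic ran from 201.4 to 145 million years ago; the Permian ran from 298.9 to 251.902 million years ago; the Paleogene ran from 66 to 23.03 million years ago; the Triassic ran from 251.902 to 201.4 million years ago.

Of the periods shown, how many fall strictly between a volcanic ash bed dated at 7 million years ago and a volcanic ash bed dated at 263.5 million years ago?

263.5 Ma sits inside the Permian (298.9–251.902) and 7 Ma inside the Neogene (23.03–2.58); neither of those is wholly between the two dates.
The listed periods lying completely between them are Triassic, Jurassic, Cretaceous, Paleogene — 4 in all.

4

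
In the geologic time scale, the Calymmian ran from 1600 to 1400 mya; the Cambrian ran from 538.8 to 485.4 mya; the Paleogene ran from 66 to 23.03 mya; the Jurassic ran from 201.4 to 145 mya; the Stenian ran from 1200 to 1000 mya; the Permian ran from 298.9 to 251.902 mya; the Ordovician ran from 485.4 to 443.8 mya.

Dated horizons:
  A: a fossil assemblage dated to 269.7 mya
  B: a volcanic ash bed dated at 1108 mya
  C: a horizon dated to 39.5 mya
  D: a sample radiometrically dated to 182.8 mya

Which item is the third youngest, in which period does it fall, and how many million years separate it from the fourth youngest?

A, in the Permian; 838.3 million years to B

Sorted youngest-first by Ma: C (39.5), D (182.8), A (269.7), B (1108).
The third youngest is A at 269.7 Ma, which lies in 298.9–251.902 Ma: the Permian.
The fourth youngest is B at 1108 Ma; separation = |269.7 − 1108| = 838.3 Myr.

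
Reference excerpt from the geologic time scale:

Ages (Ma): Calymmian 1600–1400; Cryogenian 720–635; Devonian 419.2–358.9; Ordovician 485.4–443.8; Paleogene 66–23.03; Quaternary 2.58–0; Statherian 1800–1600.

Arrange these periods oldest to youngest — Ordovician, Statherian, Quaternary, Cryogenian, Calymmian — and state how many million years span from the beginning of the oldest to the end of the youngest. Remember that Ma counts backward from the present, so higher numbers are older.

Statherian → Calymmian → Cryogenian → Ordovician → Quaternary; total span 1800 Myr

Start ages (Ma): Statherian 1800, Calymmian 1600, Cryogenian 720, Ordovician 485.4, Quaternary 2.58.
Ordered oldest to youngest: Statherian, Calymmian, Cryogenian, Ordovician, Quaternary.
Span = 1800 − 0 = 1800 Myr.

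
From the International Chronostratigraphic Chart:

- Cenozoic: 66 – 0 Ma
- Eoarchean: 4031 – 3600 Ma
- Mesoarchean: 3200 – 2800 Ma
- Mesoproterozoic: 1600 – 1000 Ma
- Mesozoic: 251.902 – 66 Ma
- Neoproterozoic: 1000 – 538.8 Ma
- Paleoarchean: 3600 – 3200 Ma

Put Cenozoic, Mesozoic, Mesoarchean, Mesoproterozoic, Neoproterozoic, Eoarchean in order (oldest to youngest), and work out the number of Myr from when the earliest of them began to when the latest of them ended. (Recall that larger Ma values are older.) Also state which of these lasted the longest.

Eoarchean, Mesoarchean, Mesoproterozoic, Neoproterozoic, Mesozoic, Cenozoic; total span 4031 Myr; longest is Mesoproterozoic

From the excerpt: Cenozoic 66–0; Mesozoic 251.902–66; Mesoarchean 3200–2800; Mesoproterozoic 1600–1000; Neoproterozoic 1000–538.8; Eoarchean 4031–3600 (Ma).
Larger Ma is earlier, so the oldest is Eoarchean and the youngest is Cenozoic; oldest to youngest: Eoarchean, Mesoarchean, Mesoproterozoic, Neoproterozoic, Mesozoic, Cenozoic.
Oldest start 4031 minus youngest end 0 gives 4031 Myr overall.
Individual lengths (start − end): Mesoproterozoic 600; Mesozoic 185.902; Neoproterozoic 461.2; Cenozoic 66; Eoarchean 431; Mesoarchean 400. The largest is Mesoproterozoic at 600 Myr.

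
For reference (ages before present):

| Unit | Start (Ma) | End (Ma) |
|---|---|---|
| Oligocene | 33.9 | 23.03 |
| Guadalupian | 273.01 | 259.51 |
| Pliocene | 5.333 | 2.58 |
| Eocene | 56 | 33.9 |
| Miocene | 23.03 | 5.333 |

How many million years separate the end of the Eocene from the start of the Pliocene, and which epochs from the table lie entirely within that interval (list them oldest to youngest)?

The Eocene closes at 33.9 Ma and the Pliocene opens at 5.333 Ma, so the interval is 33.9 − 5.333 = 28.567 Myr.
An epoch fits inside if it starts at or after 33.9 Ma and ends at or before 5.333 Ma; oldest first that gives Oligocene, Miocene.

28.567 million years; Oligocene, Miocene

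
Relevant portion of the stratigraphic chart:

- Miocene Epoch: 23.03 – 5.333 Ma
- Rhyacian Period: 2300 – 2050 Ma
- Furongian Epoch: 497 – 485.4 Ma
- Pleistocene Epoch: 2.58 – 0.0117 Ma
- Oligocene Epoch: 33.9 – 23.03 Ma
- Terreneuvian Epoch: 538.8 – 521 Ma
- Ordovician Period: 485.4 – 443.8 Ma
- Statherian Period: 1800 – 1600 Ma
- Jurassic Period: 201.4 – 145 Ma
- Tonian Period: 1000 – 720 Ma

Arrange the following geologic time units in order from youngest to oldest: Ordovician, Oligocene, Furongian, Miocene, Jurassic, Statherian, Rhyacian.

Miocene → Oligocene → Jurassic → Ordovician → Furongian → Statherian → Rhyacian

Sorting by start age (ascending Ma, since larger Ma = older): Miocene start 23.03, Oligocene start 33.9, Jurassic start 201.4, Ordovician start 485.4, Furongian start 497, Statherian start 1800, Rhyacian start 2300.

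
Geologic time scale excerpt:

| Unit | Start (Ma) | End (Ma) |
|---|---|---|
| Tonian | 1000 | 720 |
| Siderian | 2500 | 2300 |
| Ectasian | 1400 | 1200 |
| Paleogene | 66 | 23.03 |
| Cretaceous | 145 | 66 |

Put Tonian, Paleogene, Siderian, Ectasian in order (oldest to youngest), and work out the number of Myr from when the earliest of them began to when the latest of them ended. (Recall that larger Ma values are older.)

Siderian, Ectasian, Tonian, Paleogene; total span 2476.97 Myr

Start ages (Ma): Siderian 2500, Ectasian 1400, Tonian 1000, Paleogene 66.
Ordered oldest to youngest: Siderian, Ectasian, Tonian, Paleogene.
Span = 2500 − 23.03 = 2476.97 Myr.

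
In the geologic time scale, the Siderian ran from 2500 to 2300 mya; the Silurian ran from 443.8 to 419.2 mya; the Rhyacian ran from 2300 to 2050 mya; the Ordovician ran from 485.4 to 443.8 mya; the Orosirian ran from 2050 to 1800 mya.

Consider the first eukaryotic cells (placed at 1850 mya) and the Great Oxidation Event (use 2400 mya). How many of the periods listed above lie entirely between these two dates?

1

The older date is 2400 Ma and the younger is 1850 Ma.
Periods with start < 2400 and end > 1850 Ma: Rhyacian (2300–2050).
That is 1 complete period.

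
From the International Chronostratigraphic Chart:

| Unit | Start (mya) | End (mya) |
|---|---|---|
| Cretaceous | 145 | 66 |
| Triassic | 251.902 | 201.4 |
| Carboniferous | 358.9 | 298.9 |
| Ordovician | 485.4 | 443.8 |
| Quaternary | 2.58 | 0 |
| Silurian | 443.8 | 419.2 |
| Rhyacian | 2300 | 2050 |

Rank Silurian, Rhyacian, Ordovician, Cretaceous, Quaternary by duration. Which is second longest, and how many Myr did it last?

Start − end for each: Silurian 443.8 − 419.2 = 24.6; Rhyacian 2300 − 2050 = 250; Ordovician 485.4 − 443.8 = 41.6; Cretaceous 145 − 66 = 79; Quaternary 2.58 − 0 = 2.58.
Ranking these from longest: Rhyacian > Cretaceous > Ordovician > Silurian > Quaternary.
Position 2 in that ranking is Cretaceous, which lasted 79 Myr.

Cretaceous, 79 million years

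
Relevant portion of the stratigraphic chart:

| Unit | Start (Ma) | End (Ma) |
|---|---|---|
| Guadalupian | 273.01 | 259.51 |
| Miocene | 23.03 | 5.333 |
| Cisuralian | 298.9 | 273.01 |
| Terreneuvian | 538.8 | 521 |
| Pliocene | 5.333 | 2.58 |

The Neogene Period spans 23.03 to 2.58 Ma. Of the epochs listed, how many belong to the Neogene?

2

Epochs inside 23.03–2.58 Ma: Miocene, Pliocene — 2 in total.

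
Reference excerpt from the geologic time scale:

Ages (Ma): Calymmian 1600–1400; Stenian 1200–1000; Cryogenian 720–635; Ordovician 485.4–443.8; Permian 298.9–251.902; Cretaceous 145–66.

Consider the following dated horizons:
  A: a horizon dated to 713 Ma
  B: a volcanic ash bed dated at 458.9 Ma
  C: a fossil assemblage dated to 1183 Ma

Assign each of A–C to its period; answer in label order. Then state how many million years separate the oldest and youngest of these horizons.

A: 713 Ma lies in 720–635 Ma, so Cryogenian.
B: 458.9 Ma lies in 485.4–443.8 Ma, so Ordovician.
C: 1183 Ma lies in 1200–1000 Ma, so Stenian.
Oldest = 1183 Ma, youngest = 458.9 Ma → span 724.1 Myr.

A — Cryogenian; B — Ordovician; C — Stenian; span 724.1 million years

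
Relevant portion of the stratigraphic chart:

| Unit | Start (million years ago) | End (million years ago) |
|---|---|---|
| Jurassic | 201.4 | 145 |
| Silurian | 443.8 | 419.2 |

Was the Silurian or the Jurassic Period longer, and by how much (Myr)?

Jurassic, by 31.8 million years

Silurian: 443.8 − 419.2 = 24.6 Myr.
Jurassic: 201.4 − 145 = 56.4 Myr.
Difference: 56.4 − 24.6 = 31.8 Myr, so the Jurassic was longer.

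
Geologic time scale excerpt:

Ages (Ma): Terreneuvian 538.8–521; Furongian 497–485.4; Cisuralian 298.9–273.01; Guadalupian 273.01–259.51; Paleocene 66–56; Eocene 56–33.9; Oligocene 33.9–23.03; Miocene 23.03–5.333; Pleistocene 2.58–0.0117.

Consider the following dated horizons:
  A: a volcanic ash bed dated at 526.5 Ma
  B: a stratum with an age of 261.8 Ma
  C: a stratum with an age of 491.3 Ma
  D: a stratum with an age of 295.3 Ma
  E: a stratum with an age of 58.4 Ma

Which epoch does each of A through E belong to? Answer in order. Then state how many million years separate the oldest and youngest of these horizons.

A: 526.5 Ma lies in 538.8–521 Ma, so Terreneuvian.
B: 261.8 Ma lies in 273.01–259.51 Ma, so Guadalupian.
C: 491.3 Ma lies in 497–485.4 Ma, so Furongian.
D: 295.3 Ma lies in 298.9–273.01 Ma, so Cisuralian.
E: 58.4 Ma lies in 66–56 Ma, so Paleocene.
Oldest = 526.5 Ma, youngest = 58.4 Ma → span 468.1 Myr.

A — Terreneuvian; B — Guadalupian; C — Furongian; D — Cisuralian; E — Paleocene; span 468.1 million years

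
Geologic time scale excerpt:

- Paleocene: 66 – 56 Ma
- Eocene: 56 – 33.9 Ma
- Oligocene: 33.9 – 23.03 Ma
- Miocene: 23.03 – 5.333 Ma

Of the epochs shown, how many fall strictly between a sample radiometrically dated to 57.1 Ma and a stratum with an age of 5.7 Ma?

57.1 Ma sits inside the Paleocene (66–56) and 5.7 Ma inside the Miocene (23.03–5.333); neither of those is wholly between the two dates.
The listed epochs lying completely between them are Eocene, Oligocene — 2 in all.

2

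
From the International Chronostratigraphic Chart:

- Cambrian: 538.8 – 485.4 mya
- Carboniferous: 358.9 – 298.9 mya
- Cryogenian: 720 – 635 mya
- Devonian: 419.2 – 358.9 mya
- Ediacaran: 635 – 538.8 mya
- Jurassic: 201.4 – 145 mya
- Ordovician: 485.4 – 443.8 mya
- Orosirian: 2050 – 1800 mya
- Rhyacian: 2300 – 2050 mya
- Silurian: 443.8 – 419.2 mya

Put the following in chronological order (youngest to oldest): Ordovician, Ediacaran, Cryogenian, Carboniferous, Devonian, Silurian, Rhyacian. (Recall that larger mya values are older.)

Read off each span (Ma): Ordovician 485.4–443.8; Ediacaran 635–538.8; Cryogenian 720–635; Carboniferous 358.9–298.9; Devonian 419.2–358.9; Silurian 443.8–419.2; Rhyacian 2300–2050.
Larger Ma is older, so oldest→youngest is Rhyacian, Cryogenian, Ediacaran, Ordovician, Silurian, Devonian, Carboniferous; reverse it for youngest→oldest.

Carboniferous, Devonian, Silurian, Ordovician, Ediacaran, Cryogenian, Rhyacian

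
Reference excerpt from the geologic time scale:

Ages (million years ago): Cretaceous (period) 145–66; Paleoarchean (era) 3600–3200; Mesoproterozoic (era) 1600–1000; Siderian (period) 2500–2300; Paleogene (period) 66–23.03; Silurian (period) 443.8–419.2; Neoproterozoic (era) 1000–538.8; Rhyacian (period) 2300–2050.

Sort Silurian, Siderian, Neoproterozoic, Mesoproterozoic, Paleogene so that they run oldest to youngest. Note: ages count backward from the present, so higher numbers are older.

The oldest of these is Siderian (starts 2500 Ma) and the youngest is Paleogene (ends 23.03 Ma).
In between, by decreasing start age: Mesoproterozoic (1600), Neoproterozoic (1000), Silurian (443.8).

Siderian, then Mesoproterozoic, then Neoproterozoic, then Silurian, then Paleogene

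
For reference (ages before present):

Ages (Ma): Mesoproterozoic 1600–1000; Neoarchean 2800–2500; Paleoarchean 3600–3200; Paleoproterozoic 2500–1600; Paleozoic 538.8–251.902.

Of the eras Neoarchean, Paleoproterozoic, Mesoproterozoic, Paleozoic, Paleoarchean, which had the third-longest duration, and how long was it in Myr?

Paleoarchean, 400 million years

Durations: Neoarchean 300; Paleoproterozoic 900; Mesoproterozoic 600; Paleozoic 286.898; Paleoarchean 400 Myr.
Sorted longest-first: Paleoproterozoic (900), Mesoproterozoic (600), Paleoarchean (400), Neoarchean (300), Paleozoic (286.898).
The third longest is Paleoarchean at 400 Myr.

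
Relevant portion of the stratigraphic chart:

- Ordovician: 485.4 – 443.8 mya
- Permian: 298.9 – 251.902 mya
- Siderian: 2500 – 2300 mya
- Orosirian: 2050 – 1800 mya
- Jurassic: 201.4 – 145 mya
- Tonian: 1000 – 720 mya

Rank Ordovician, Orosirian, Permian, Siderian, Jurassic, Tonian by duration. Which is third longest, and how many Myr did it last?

Siderian, 200 million years

Start − end for each: Ordovician 485.4 − 443.8 = 41.6; Orosirian 2050 − 1800 = 250; Permian 298.9 − 251.902 = 46.998; Siderian 2500 − 2300 = 200; Jurassic 201.4 − 145 = 56.4; Tonian 1000 − 720 = 280.
Ranking these from longest: Tonian > Orosirian > Siderian > Jurassic > Permian > Ordovician.
Position 3 in that ranking is Siderian, which lasted 200 Myr.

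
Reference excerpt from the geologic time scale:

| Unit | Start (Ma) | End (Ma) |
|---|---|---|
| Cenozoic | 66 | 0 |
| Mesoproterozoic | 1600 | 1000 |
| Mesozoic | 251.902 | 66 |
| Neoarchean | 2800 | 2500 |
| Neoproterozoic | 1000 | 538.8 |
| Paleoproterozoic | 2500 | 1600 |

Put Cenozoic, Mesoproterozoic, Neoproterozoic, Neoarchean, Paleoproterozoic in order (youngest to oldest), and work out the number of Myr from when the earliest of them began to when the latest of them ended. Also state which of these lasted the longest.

Start ages (Ma): Neoarchean 2800, Paleoproterozoic 2500, Mesoproterozoic 1600, Neoproterozoic 1000, Cenozoic 66.
Ordered youngest to oldest: Cenozoic, Neoproterozoic, Mesoproterozoic, Paleoproterozoic, Neoarchean.
Span = 2800 − 0 = 2800 Myr.
Durations: Paleoproterozoic 900, Cenozoic 66, Neoarchean 300, Mesoproterozoic 600, Neoproterozoic 461.2 → longest is Paleoproterozoic (900 Myr).

Cenozoic → Neoproterozoic → Mesoproterozoic → Paleoproterozoic → Neoarchean; total span 2800 Myr; longest is Paleoproterozoic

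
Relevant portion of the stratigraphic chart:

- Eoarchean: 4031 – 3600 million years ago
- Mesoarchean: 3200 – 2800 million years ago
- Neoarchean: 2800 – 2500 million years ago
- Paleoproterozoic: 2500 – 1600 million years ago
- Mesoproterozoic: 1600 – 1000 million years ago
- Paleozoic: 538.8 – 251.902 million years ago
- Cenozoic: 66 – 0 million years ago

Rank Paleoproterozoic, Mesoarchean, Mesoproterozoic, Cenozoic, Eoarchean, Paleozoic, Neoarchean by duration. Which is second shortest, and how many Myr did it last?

Paleozoic, 286.898 million years

Durations: Paleoproterozoic 900; Mesoarchean 400; Mesoproterozoic 600; Cenozoic 66; Eoarchean 431; Paleozoic 286.898; Neoarchean 300 Myr.
Sorted shortest-first: Cenozoic (66), Paleozoic (286.898), Neoarchean (300), Mesoarchean (400), Eoarchean (431), Mesoproterozoic (600), Paleoproterozoic (900).
The second shortest is Paleozoic at 286.898 Myr.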